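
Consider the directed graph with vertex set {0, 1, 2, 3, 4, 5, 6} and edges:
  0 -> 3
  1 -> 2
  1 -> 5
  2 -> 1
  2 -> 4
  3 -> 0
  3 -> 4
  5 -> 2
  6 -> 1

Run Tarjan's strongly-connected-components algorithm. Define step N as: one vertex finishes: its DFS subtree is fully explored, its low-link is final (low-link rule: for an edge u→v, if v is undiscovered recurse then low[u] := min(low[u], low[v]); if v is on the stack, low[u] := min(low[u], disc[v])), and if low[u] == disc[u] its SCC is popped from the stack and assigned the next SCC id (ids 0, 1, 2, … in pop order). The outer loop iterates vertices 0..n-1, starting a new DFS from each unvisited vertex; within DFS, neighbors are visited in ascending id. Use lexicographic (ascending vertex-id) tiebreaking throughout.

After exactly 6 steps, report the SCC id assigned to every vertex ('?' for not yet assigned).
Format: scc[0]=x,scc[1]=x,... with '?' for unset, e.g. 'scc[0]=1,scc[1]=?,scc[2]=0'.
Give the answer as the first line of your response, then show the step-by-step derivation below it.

scc[0]=1,scc[1]=2,scc[2]=2,scc[3]=1,scc[4]=0,scc[5]=2,scc[6]=?

step 1: low=(low[0]=0,low[1]=?,low[2]=?,low[3]=0,low[4]=2,low[5]=?,low[6]=?); scc=(scc[0]=?,scc[1]=?,scc[2]=?,scc[3]=?,scc[4]=0,scc[5]=?,scc[6]=?)
step 2: low=(low[0]=0,low[1]=?,low[2]=?,low[3]=0,low[4]=2,low[5]=?,low[6]=?); scc=(scc[0]=?,scc[1]=?,scc[2]=?,scc[3]=?,scc[4]=0,scc[5]=?,scc[6]=?)
step 3: low=(low[0]=0,low[1]=?,low[2]=?,low[3]=0,low[4]=2,low[5]=?,low[6]=?); scc=(scc[0]=1,scc[1]=?,scc[2]=?,scc[3]=1,scc[4]=0,scc[5]=?,scc[6]=?)
step 4: low=(low[0]=0,low[1]=3,low[2]=3,low[3]=0,low[4]=2,low[5]=?,low[6]=?); scc=(scc[0]=1,scc[1]=?,scc[2]=?,scc[3]=1,scc[4]=0,scc[5]=?,scc[6]=?)
step 5: low=(low[0]=0,low[1]=3,low[2]=3,low[3]=0,low[4]=2,low[5]=4,low[6]=?); scc=(scc[0]=1,scc[1]=?,scc[2]=?,scc[3]=1,scc[4]=0,scc[5]=?,scc[6]=?)
step 6: low=(low[0]=0,low[1]=3,low[2]=3,low[3]=0,low[4]=2,low[5]=4,low[6]=?); scc=(scc[0]=1,scc[1]=2,scc[2]=2,scc[3]=1,scc[4]=0,scc[5]=2,scc[6]=?)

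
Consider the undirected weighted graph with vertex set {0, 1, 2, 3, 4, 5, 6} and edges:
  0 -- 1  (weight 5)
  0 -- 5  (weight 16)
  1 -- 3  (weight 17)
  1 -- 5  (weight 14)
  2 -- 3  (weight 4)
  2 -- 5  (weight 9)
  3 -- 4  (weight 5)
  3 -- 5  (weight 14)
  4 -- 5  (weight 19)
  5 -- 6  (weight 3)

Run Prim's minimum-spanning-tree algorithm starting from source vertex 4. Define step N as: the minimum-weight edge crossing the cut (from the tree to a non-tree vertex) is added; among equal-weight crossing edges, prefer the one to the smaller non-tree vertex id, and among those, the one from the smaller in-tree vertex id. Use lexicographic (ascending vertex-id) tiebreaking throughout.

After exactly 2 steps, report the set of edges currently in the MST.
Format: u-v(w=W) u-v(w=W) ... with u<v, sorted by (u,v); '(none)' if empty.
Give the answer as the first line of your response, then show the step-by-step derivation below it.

2-3(w=4) 3-4(w=5)

step 1: add edge 3-4 (w=5); MST = {3-4(w=5)}
step 2: add edge 2-3 (w=4); MST = {2-3(w=4) 3-4(w=5)}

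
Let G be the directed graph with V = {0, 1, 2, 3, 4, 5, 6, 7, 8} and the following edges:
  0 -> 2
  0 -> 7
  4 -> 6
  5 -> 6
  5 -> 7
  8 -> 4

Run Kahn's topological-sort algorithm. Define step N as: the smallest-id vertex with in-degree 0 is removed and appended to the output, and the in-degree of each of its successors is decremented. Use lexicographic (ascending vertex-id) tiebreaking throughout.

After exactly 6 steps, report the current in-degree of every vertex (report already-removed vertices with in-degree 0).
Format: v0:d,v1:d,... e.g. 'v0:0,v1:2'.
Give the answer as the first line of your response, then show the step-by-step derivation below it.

v0:0,v1:0,v2:0,v3:0,v4:1,v5:0,v6:1,v7:0,v8:0

step 1: output 0; order=[0]; indeg=(0,0,0,0,1,0,2,1,0)
step 2: output 1; order=[0,1]; indeg=(0,0,0,0,1,0,2,1,0)
step 3: output 2; order=[0,1,2]; indeg=(0,0,0,0,1,0,2,1,0)
step 4: output 3; order=[0,1,2,3]; indeg=(0,0,0,0,1,0,2,1,0)
step 5: output 5; order=[0,1,2,3,5]; indeg=(0,0,0,0,1,0,1,0,0)
step 6: output 7; order=[0,1,2,3,5,7]; indeg=(0,0,0,0,1,0,1,0,0)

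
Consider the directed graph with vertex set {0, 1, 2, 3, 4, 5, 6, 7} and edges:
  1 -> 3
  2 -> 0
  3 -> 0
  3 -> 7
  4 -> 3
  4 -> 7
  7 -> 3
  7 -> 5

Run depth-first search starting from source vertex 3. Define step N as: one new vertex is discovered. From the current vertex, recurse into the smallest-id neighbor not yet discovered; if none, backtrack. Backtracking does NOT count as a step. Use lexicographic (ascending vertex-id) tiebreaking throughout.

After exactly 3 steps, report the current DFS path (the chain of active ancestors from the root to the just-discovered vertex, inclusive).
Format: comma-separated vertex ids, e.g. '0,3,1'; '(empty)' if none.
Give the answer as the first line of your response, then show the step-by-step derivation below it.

3,7

step 1: discover 3; path=3; order=3
step 2: discover 0; path=3>0; order=3,0
step 3: discover 7; path=3>7; order=3,0,7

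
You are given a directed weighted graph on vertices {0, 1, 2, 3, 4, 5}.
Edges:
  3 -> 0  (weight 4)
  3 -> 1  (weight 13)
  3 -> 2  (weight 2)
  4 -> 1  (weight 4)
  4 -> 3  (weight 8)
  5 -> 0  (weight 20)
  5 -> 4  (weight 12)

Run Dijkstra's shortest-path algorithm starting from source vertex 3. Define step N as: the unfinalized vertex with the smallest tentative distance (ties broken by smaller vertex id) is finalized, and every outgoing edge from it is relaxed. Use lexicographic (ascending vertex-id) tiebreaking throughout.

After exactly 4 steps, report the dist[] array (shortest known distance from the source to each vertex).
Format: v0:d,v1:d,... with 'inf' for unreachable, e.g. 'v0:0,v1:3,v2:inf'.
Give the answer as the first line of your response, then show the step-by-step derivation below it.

v0:4,v1:13,v2:2,v3:0,v4:inf,v5:inf

step 1: dist = v0:4,v1:13,v2:2,v3:0,v4:inf,v5:inf
step 2: dist = v0:4,v1:13,v2:2,v3:0,v4:inf,v5:inf
step 3: dist = v0:4,v1:13,v2:2,v3:0,v4:inf,v5:inf
step 4: dist = v0:4,v1:13,v2:2,v3:0,v4:inf,v5:inf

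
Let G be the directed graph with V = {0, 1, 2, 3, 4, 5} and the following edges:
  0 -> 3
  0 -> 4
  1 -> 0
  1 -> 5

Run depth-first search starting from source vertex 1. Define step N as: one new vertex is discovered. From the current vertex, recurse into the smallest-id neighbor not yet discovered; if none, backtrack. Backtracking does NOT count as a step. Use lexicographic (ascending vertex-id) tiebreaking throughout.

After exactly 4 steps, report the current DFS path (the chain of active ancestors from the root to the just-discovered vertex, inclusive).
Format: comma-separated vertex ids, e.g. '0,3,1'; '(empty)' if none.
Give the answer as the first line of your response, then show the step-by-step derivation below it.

1,0,4

step 1: discover 1; path=1; order=1
step 2: discover 0; path=1>0; order=1,0
step 3: discover 3; path=1>0>3; order=1,0,3
step 4: discover 4; path=1>0>4; order=1,0,3,4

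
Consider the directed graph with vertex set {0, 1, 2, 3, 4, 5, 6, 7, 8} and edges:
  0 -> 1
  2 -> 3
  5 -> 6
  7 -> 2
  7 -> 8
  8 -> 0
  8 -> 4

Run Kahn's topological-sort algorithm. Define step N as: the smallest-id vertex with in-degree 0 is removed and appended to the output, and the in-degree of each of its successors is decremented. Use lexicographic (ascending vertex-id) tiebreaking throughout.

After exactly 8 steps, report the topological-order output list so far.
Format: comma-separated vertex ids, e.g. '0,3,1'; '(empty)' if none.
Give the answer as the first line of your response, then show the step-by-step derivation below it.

5,6,7,2,3,8,0,1

step 1: output 5; order=[5]; indeg=(1,1,1,1,1,0,0,0,1)
step 2: output 6; order=[5,6]; indeg=(1,1,1,1,1,0,0,0,1)
step 3: output 7; order=[5,6,7]; indeg=(1,1,0,1,1,0,0,0,0)
step 4: output 2; order=[5,6,7,2]; indeg=(1,1,0,0,1,0,0,0,0)
step 5: output 3; order=[5,6,7,2,3]; indeg=(1,1,0,0,1,0,0,0,0)
step 6: output 8; order=[5,6,7,2,3,8]; indeg=(0,1,0,0,0,0,0,0,0)
step 7: output 0; order=[5,6,7,2,3,8,0]; indeg=(0,0,0,0,0,0,0,0,0)
step 8: output 1; order=[5,6,7,2,3,8,0,1]; indeg=(0,0,0,0,0,0,0,0,0)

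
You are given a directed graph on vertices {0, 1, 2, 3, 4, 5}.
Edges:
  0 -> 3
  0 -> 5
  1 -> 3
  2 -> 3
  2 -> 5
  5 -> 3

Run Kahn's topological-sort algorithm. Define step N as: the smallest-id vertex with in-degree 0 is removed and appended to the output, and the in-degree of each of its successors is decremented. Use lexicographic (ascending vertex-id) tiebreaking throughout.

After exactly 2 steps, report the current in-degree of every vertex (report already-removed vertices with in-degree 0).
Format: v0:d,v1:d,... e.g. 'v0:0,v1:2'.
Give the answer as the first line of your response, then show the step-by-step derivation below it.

v0:0,v1:0,v2:0,v3:2,v4:0,v5:1

step 1: output 0; order=[0]; indeg=(0,0,0,3,0,1)
step 2: output 1; order=[0,1]; indeg=(0,0,0,2,0,1)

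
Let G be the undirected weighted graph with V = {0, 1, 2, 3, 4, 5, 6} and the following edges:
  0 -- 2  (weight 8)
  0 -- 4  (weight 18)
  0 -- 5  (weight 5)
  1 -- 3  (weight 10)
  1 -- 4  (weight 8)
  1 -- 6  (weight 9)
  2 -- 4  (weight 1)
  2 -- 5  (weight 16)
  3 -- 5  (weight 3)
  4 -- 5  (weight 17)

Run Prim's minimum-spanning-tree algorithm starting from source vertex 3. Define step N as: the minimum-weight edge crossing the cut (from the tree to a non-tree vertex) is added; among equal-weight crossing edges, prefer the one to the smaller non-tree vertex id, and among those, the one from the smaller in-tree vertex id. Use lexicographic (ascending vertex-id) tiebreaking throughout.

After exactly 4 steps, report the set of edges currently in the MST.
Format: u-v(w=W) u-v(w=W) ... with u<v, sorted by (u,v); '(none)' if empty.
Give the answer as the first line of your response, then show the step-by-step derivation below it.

0-2(w=8) 0-5(w=5) 2-4(w=1) 3-5(w=3)

step 1: add edge 3-5 (w=3); MST = {3-5(w=3)}
step 2: add edge 0-5 (w=5); MST = {0-5(w=5) 3-5(w=3)}
step 3: add edge 0-2 (w=8); MST = {0-2(w=8) 0-5(w=5) 3-5(w=3)}
step 4: add edge 2-4 (w=1); MST = {0-2(w=8) 0-5(w=5) 2-4(w=1) 3-5(w=3)}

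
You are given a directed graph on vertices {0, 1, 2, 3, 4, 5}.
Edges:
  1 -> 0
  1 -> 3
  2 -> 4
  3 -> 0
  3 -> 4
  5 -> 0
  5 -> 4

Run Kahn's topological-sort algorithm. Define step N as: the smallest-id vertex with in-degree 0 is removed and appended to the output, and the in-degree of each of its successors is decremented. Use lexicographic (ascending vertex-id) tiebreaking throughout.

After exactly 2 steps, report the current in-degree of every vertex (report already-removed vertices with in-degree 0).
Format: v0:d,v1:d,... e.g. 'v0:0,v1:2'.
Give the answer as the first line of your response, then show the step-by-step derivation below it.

v0:2,v1:0,v2:0,v3:0,v4:2,v5:0

step 1: output 1; order=[1]; indeg=(2,0,0,0,3,0)
step 2: output 2; order=[1,2]; indeg=(2,0,0,0,2,0)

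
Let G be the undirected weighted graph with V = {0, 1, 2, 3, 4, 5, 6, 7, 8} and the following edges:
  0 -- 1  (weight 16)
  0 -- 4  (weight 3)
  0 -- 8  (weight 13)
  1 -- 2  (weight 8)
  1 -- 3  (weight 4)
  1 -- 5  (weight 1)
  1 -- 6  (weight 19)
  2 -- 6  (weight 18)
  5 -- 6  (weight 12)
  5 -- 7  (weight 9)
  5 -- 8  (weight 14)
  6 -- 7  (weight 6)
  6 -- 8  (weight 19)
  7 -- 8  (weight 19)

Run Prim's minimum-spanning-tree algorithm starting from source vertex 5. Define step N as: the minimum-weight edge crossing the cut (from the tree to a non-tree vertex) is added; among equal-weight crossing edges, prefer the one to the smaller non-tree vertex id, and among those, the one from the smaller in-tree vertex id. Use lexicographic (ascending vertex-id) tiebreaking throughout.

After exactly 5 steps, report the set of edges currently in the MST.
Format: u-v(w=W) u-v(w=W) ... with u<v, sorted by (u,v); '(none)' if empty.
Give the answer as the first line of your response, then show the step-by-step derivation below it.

1-2(w=8) 1-3(w=4) 1-5(w=1) 5-7(w=9) 6-7(w=6)

step 1: add edge 1-5 (w=1); MST = {1-5(w=1)}
step 2: add edge 1-3 (w=4); MST = {1-3(w=4) 1-5(w=1)}
step 3: add edge 1-2 (w=8); MST = {1-2(w=8) 1-3(w=4) 1-5(w=1)}
step 4: add edge 5-7 (w=9); MST = {1-2(w=8) 1-3(w=4) 1-5(w=1) 5-7(w=9)}
step 5: add edge 6-7 (w=6); MST = {1-2(w=8) 1-3(w=4) 1-5(w=1) 5-7(w=9) 6-7(w=6)}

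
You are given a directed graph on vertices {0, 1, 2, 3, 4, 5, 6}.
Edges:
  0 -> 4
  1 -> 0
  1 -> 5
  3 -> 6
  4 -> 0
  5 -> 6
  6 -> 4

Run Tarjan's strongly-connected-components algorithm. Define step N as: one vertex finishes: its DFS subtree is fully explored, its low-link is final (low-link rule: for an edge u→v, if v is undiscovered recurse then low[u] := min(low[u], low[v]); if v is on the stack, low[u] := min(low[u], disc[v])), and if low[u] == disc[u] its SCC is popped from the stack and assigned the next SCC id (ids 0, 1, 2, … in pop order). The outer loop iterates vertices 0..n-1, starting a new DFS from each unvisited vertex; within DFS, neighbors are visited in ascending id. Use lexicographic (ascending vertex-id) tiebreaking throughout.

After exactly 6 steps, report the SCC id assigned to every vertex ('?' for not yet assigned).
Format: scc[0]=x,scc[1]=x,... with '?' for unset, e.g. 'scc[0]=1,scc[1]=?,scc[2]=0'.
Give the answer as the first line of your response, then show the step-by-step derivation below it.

scc[0]=0,scc[1]=3,scc[2]=4,scc[3]=?,scc[4]=0,scc[5]=2,scc[6]=1

step 1: low=(low[0]=0,low[1]=?,low[2]=?,low[3]=?,low[4]=0,low[5]=?,low[6]=?); scc=(scc[0]=?,scc[1]=?,scc[2]=?,scc[3]=?,scc[4]=?,scc[5]=?,scc[6]=?)
step 2: low=(low[0]=0,low[1]=?,low[2]=?,low[3]=?,low[4]=0,low[5]=?,low[6]=?); scc=(scc[0]=0,scc[1]=?,scc[2]=?,scc[3]=?,scc[4]=0,scc[5]=?,scc[6]=?)
step 3: low=(low[0]=0,low[1]=2,low[2]=?,low[3]=?,low[4]=0,low[5]=3,low[6]=4); scc=(scc[0]=0,scc[1]=?,scc[2]=?,scc[3]=?,scc[4]=0,scc[5]=?,scc[6]=1)
step 4: low=(low[0]=0,low[1]=2,low[2]=?,low[3]=?,low[4]=0,low[5]=3,low[6]=4); scc=(scc[0]=0,scc[1]=?,scc[2]=?,scc[3]=?,scc[4]=0,scc[5]=2,scc[6]=1)
step 5: low=(low[0]=0,low[1]=2,low[2]=?,low[3]=?,low[4]=0,low[5]=3,low[6]=4); scc=(scc[0]=0,scc[1]=3,scc[2]=?,scc[3]=?,scc[4]=0,scc[5]=2,scc[6]=1)
step 6: low=(low[0]=0,low[1]=2,low[2]=5,low[3]=?,low[4]=0,low[5]=3,low[6]=4); scc=(scc[0]=0,scc[1]=3,scc[2]=4,scc[3]=?,scc[4]=0,scc[5]=2,scc[6]=1)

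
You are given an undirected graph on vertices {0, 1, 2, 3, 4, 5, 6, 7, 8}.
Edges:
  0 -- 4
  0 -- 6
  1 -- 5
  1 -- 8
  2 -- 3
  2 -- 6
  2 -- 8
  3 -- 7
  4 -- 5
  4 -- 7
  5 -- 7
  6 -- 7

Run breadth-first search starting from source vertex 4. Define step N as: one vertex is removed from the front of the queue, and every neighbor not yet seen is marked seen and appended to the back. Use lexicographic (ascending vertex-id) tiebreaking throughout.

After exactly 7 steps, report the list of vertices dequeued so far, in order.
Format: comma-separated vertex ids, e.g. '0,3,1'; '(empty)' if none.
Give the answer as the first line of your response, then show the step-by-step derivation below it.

4,0,5,7,6,1,3

step 1: dequeue 4; queue=[0,5,7]; order=4
step 2: dequeue 0; queue=[5,7,6]; order=4,0
step 3: dequeue 5; queue=[7,6,1]; order=4,0,5
step 4: dequeue 7; queue=[6,1,3]; order=4,0,5,7
step 5: dequeue 6; queue=[1,3,2]; order=4,0,5,7,6
step 6: dequeue 1; queue=[3,2,8]; order=4,0,5,7,6,1
step 7: dequeue 3; queue=[2,8]; order=4,0,5,7,6,1,3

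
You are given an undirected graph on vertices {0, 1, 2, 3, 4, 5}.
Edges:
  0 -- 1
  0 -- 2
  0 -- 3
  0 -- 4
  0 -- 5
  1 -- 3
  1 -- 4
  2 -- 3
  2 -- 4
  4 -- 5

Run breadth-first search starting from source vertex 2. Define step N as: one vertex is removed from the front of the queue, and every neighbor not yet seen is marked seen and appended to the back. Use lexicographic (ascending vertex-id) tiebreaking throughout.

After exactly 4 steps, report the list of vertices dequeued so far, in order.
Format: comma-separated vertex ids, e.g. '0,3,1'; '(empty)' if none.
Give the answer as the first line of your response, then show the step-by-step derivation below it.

2,0,3,4

step 1: dequeue 2; queue=[0,3,4]; order=2
step 2: dequeue 0; queue=[3,4,1,5]; order=2,0
step 3: dequeue 3; queue=[4,1,5]; order=2,0,3
step 4: dequeue 4; queue=[1,5]; order=2,0,3,4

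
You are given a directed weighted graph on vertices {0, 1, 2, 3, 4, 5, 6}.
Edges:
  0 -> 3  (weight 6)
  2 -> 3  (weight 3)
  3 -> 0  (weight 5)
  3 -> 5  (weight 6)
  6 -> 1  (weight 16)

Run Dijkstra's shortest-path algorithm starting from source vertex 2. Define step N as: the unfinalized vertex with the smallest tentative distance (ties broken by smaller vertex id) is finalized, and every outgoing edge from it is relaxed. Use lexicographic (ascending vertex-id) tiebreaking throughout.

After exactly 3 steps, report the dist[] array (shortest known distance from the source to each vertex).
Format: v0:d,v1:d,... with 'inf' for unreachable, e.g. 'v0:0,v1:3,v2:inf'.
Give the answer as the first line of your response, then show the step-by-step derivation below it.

v0:8,v1:inf,v2:0,v3:3,v4:inf,v5:9,v6:inf

step 1: dist = v0:inf,v1:inf,v2:0,v3:3,v4:inf,v5:inf,v6:inf
step 2: dist = v0:8,v1:inf,v2:0,v3:3,v4:inf,v5:9,v6:inf
step 3: dist = v0:8,v1:inf,v2:0,v3:3,v4:inf,v5:9,v6:inf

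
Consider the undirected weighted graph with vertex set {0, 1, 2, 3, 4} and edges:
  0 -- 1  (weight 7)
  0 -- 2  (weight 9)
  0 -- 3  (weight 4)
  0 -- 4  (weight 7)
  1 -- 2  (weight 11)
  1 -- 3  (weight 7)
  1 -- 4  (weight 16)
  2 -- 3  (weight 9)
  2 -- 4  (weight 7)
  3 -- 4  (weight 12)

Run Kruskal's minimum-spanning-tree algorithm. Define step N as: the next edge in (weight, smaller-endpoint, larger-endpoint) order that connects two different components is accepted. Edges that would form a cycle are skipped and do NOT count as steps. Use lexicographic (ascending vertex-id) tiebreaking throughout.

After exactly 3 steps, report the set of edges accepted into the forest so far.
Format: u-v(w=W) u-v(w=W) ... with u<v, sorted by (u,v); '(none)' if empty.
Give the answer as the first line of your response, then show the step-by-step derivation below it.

0-1(w=7) 0-3(w=4) 0-4(w=7)

step 1: add edge 0-3 (w=4); MST = {0-3(w=4)}
step 2: add edge 0-1 (w=7); MST = {0-1(w=7) 0-3(w=4)}
step 3: add edge 0-4 (w=7); MST = {0-1(w=7) 0-3(w=4) 0-4(w=7)}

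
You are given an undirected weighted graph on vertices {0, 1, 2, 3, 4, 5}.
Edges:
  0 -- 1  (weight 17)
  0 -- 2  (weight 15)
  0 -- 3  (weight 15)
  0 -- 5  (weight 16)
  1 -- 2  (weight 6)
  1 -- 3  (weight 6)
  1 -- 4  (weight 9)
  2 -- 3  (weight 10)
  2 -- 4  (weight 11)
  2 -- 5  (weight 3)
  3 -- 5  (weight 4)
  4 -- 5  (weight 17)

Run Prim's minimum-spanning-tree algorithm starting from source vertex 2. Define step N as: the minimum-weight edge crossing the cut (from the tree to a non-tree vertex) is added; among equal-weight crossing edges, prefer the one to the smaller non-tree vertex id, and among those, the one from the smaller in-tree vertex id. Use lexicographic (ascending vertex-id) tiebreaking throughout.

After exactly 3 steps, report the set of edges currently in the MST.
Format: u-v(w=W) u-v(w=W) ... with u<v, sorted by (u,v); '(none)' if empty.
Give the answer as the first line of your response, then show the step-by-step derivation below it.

1-2(w=6) 2-5(w=3) 3-5(w=4)

step 1: add edge 2-5 (w=3); MST = {2-5(w=3)}
step 2: add edge 3-5 (w=4); MST = {2-5(w=3) 3-5(w=4)}
step 3: add edge 1-2 (w=6); MST = {1-2(w=6) 2-5(w=3) 3-5(w=4)}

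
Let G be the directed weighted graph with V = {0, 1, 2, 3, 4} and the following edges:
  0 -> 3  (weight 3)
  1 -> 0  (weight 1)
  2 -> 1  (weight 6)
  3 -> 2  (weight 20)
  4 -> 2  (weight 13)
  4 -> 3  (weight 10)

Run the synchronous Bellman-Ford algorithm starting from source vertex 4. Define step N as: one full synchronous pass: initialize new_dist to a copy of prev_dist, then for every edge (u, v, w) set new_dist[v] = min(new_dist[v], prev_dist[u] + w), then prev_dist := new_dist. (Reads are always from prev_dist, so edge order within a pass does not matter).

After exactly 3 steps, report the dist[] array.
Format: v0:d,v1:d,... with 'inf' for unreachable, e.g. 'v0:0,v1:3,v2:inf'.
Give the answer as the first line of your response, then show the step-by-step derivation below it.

v0:20,v1:19,v2:13,v3:10,v4:0

step 1: dist = v0:inf,v1:inf,v2:13,v3:10,v4:0
step 2: dist = v0:inf,v1:19,v2:13,v3:10,v4:0
step 3: dist = v0:20,v1:19,v2:13,v3:10,v4:0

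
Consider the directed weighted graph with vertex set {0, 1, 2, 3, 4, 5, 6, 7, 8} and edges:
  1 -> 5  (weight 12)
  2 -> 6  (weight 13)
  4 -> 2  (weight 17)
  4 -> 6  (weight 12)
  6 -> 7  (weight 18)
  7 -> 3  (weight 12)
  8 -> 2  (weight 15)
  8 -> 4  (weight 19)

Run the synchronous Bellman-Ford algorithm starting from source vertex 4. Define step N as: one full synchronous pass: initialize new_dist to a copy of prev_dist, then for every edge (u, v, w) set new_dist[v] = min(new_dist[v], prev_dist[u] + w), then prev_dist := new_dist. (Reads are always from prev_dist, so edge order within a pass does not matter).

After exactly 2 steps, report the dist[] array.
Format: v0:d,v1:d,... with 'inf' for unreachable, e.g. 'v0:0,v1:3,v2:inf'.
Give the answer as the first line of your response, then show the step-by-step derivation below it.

v0:inf,v1:inf,v2:17,v3:inf,v4:0,v5:inf,v6:12,v7:30,v8:inf

step 1: dist = v0:inf,v1:inf,v2:17,v3:inf,v4:0,v5:inf,v6:12,v7:inf,v8:inf
step 2: dist = v0:inf,v1:inf,v2:17,v3:inf,v4:0,v5:inf,v6:12,v7:30,v8:inf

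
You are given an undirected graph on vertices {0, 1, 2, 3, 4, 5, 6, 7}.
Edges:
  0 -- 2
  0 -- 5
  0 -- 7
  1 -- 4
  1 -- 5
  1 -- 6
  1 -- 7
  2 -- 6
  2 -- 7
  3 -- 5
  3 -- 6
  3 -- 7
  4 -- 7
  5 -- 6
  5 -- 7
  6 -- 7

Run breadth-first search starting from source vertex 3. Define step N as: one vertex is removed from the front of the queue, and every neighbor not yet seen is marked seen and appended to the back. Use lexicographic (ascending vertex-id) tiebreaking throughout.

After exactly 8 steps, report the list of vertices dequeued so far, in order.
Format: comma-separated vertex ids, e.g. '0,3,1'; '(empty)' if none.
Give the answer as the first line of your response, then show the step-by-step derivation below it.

3,5,6,7,0,1,2,4

step 1: dequeue 3; queue=[5,6,7]; order=3
step 2: dequeue 5; queue=[6,7,0,1]; order=3,5
step 3: dequeue 6; queue=[7,0,1,2]; order=3,5,6
step 4: dequeue 7; queue=[0,1,2,4]; order=3,5,6,7
step 5: dequeue 0; queue=[1,2,4]; order=3,5,6,7,0
step 6: dequeue 1; queue=[2,4]; order=3,5,6,7,0,1
step 7: dequeue 2; queue=[4]; order=3,5,6,7,0,1,2
step 8: dequeue 4; queue=[(empty)]; order=3,5,6,7,0,1,2,4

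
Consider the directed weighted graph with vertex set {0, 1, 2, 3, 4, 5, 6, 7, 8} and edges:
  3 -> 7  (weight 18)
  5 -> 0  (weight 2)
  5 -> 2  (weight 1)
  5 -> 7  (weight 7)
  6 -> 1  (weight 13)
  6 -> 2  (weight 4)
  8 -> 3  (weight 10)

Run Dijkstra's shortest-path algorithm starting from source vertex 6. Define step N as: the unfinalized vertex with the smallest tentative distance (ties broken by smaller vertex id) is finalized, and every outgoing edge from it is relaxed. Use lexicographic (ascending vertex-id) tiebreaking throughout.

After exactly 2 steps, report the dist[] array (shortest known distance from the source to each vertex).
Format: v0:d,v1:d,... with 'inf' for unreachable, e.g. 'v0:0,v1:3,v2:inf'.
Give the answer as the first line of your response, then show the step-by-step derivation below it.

v0:inf,v1:13,v2:4,v3:inf,v4:inf,v5:inf,v6:0,v7:inf,v8:inf

step 1: dist = v0:inf,v1:13,v2:4,v3:inf,v4:inf,v5:inf,v6:0,v7:inf,v8:inf
step 2: dist = v0:inf,v1:13,v2:4,v3:inf,v4:inf,v5:inf,v6:0,v7:inf,v8:inf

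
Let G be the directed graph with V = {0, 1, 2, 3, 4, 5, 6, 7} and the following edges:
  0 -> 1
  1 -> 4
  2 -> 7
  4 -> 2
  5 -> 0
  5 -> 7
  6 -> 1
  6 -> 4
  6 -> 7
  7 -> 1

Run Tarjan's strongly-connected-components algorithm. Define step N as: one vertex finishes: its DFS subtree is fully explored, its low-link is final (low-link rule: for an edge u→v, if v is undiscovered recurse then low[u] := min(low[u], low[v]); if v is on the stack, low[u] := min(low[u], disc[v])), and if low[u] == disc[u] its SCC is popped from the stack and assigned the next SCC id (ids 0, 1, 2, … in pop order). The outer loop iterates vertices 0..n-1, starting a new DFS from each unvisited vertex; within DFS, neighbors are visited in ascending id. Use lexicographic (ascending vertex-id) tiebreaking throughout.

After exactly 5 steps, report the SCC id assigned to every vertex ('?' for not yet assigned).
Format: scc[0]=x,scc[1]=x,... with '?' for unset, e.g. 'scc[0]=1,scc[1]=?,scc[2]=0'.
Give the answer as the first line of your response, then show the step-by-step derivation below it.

scc[0]=1,scc[1]=0,scc[2]=0,scc[3]=?,scc[4]=0,scc[5]=?,scc[6]=?,scc[7]=0

step 1: low=(low[0]=0,low[1]=1,low[2]=3,low[3]=?,low[4]=2,low[5]=?,low[6]=?,low[7]=1); scc=(scc[0]=?,scc[1]=?,scc[2]=?,scc[3]=?,scc[4]=?,scc[5]=?,scc[6]=?,scc[7]=?)
step 2: low=(low[0]=0,low[1]=1,low[2]=1,low[3]=?,low[4]=2,low[5]=?,low[6]=?,low[7]=1); scc=(scc[0]=?,scc[1]=?,scc[2]=?,scc[3]=?,scc[4]=?,scc[5]=?,scc[6]=?,scc[7]=?)
step 3: low=(low[0]=0,low[1]=1,low[2]=1,low[3]=?,low[4]=1,low[5]=?,low[6]=?,low[7]=1); scc=(scc[0]=?,scc[1]=?,scc[2]=?,scc[3]=?,scc[4]=?,scc[5]=?,scc[6]=?,scc[7]=?)
step 4: low=(low[0]=0,low[1]=1,low[2]=1,low[3]=?,low[4]=1,low[5]=?,low[6]=?,low[7]=1); scc=(scc[0]=?,scc[1]=0,scc[2]=0,scc[3]=?,scc[4]=0,scc[5]=?,scc[6]=?,scc[7]=0)
step 5: low=(low[0]=0,low[1]=1,low[2]=1,low[3]=?,low[4]=1,low[5]=?,low[6]=?,low[7]=1); scc=(scc[0]=1,scc[1]=0,scc[2]=0,scc[3]=?,scc[4]=0,scc[5]=?,scc[6]=?,scc[7]=0)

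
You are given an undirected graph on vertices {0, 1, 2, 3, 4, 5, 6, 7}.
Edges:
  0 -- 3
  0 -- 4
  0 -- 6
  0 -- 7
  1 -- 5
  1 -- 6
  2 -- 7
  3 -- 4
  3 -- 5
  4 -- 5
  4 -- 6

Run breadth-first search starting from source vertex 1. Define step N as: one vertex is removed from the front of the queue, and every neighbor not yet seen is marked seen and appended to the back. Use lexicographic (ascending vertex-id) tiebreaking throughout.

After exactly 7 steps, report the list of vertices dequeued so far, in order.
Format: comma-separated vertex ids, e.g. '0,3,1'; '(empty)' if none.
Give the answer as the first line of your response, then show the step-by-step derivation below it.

1,5,6,3,4,0,7

step 1: dequeue 1; queue=[5,6]; order=1
step 2: dequeue 5; queue=[6,3,4]; order=1,5
step 3: dequeue 6; queue=[3,4,0]; order=1,5,6
step 4: dequeue 3; queue=[4,0]; order=1,5,6,3
step 5: dequeue 4; queue=[0]; order=1,5,6,3,4
step 6: dequeue 0; queue=[7]; order=1,5,6,3,4,0
step 7: dequeue 7; queue=[2]; order=1,5,6,3,4,0,7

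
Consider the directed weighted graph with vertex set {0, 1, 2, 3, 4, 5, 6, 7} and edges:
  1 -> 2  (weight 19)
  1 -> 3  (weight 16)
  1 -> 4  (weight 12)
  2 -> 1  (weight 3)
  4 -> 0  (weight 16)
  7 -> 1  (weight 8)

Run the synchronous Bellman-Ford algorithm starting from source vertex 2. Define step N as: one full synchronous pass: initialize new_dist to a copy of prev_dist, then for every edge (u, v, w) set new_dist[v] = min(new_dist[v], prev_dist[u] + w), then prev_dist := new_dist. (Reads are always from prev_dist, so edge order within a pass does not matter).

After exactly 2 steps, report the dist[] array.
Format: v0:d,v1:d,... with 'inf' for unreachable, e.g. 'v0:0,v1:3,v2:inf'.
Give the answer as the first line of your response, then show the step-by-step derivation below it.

v0:inf,v1:3,v2:0,v3:19,v4:15,v5:inf,v6:inf,v7:inf

step 1: dist = v0:inf,v1:3,v2:0,v3:inf,v4:inf,v5:inf,v6:inf,v7:inf
step 2: dist = v0:inf,v1:3,v2:0,v3:19,v4:15,v5:inf,v6:inf,v7:inf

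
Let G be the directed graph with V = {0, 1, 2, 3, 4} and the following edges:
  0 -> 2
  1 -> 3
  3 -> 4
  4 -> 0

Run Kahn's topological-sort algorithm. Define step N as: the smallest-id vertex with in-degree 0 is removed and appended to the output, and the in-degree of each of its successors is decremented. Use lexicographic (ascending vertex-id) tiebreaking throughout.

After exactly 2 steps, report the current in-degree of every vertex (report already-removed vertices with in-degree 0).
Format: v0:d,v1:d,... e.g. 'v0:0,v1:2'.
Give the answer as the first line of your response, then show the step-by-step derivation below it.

v0:1,v1:0,v2:1,v3:0,v4:0

step 1: output 1; order=[1]; indeg=(1,0,1,0,1)
step 2: output 3; order=[1,3]; indeg=(1,0,1,0,0)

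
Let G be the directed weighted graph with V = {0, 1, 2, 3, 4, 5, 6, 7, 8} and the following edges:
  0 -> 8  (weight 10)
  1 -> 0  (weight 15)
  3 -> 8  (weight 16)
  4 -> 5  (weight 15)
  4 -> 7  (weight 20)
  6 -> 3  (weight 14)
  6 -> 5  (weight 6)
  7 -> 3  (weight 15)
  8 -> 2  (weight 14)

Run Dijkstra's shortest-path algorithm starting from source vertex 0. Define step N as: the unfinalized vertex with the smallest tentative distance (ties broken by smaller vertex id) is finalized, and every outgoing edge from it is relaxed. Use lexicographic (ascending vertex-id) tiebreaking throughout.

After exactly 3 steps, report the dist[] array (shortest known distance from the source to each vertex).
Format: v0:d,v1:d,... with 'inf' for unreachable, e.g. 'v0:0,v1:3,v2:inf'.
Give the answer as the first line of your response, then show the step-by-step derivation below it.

v0:0,v1:inf,v2:24,v3:inf,v4:inf,v5:inf,v6:inf,v7:inf,v8:10

step 1: dist = v0:0,v1:inf,v2:inf,v3:inf,v4:inf,v5:inf,v6:inf,v7:inf,v8:10
step 2: dist = v0:0,v1:inf,v2:24,v3:inf,v4:inf,v5:inf,v6:inf,v7:inf,v8:10
step 3: dist = v0:0,v1:inf,v2:24,v3:inf,v4:inf,v5:inf,v6:inf,v7:inf,v8:10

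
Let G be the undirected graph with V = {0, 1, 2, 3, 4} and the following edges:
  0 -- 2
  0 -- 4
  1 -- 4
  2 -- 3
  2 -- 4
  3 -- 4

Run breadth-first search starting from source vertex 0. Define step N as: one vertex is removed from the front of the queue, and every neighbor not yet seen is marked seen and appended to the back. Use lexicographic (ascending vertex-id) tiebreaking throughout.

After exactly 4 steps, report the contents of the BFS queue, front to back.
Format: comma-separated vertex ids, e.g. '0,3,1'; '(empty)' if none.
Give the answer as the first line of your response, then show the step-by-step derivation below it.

1

step 1: dequeue 0; queue=[2,4]; order=0
step 2: dequeue 2; queue=[4,3]; order=0,2
step 3: dequeue 4; queue=[3,1]; order=0,2,4
step 4: dequeue 3; queue=[1]; order=0,2,4,3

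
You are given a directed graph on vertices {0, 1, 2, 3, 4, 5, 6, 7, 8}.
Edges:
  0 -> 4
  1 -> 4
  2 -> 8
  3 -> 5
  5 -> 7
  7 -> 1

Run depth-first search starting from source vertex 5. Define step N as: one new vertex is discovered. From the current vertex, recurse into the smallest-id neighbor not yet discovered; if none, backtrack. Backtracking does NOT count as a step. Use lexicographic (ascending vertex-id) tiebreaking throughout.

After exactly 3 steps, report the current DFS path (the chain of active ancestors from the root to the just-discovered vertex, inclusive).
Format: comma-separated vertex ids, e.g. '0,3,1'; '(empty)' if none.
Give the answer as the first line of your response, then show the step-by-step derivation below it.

5,7,1

step 1: discover 5; path=5; order=5
step 2: discover 7; path=5>7; order=5,7
step 3: discover 1; path=5>7>1; order=5,7,1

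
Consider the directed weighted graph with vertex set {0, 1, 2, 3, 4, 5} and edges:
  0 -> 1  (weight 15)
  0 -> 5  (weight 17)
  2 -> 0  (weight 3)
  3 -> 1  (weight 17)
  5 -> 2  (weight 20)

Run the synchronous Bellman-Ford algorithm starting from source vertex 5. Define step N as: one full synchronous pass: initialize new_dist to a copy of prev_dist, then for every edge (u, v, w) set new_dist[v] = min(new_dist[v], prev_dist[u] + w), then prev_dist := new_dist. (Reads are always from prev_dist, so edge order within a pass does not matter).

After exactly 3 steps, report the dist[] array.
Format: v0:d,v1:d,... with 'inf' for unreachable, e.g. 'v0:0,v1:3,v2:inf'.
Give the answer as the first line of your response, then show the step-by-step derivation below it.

v0:23,v1:38,v2:20,v3:inf,v4:inf,v5:0

step 1: dist = v0:inf,v1:inf,v2:20,v3:inf,v4:inf,v5:0
step 2: dist = v0:23,v1:inf,v2:20,v3:inf,v4:inf,v5:0
step 3: dist = v0:23,v1:38,v2:20,v3:inf,v4:inf,v5:0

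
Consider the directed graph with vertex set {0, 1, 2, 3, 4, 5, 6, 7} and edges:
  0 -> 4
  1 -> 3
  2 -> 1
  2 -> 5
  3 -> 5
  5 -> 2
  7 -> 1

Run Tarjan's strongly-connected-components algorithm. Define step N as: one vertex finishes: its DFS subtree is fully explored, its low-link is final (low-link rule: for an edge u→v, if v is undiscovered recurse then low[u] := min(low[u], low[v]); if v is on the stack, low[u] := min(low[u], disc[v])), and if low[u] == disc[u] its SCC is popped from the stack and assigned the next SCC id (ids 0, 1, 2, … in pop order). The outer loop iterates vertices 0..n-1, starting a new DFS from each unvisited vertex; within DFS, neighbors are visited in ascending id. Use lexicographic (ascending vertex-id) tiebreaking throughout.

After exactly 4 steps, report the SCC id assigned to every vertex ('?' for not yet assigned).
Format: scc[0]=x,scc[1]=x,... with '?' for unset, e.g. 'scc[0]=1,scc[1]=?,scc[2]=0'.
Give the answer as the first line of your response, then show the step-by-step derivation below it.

scc[0]=1,scc[1]=?,scc[2]=?,scc[3]=?,scc[4]=0,scc[5]=?,scc[6]=?,scc[7]=?

step 1: low=(low[0]=0,low[1]=?,low[2]=?,low[3]=?,low[4]=1,low[5]=?,low[6]=?,low[7]=?); scc=(scc[0]=?,scc[1]=?,scc[2]=?,scc[3]=?,scc[4]=0,scc[5]=?,scc[6]=?,scc[7]=?)
step 2: low=(low[0]=0,low[1]=?,low[2]=?,low[3]=?,low[4]=1,low[5]=?,low[6]=?,low[7]=?); scc=(scc[0]=1,scc[1]=?,scc[2]=?,scc[3]=?,scc[4]=0,scc[5]=?,scc[6]=?,scc[7]=?)
step 3: low=(low[0]=0,low[1]=2,low[2]=2,low[3]=3,low[4]=1,low[5]=4,low[6]=?,low[7]=?); scc=(scc[0]=1,scc[1]=?,scc[2]=?,scc[3]=?,scc[4]=0,scc[5]=?,scc[6]=?,scc[7]=?)
step 4: low=(low[0]=0,low[1]=2,low[2]=2,low[3]=3,low[4]=1,low[5]=2,low[6]=?,low[7]=?); scc=(scc[0]=1,scc[1]=?,scc[2]=?,scc[3]=?,scc[4]=0,scc[5]=?,scc[6]=?,scc[7]=?)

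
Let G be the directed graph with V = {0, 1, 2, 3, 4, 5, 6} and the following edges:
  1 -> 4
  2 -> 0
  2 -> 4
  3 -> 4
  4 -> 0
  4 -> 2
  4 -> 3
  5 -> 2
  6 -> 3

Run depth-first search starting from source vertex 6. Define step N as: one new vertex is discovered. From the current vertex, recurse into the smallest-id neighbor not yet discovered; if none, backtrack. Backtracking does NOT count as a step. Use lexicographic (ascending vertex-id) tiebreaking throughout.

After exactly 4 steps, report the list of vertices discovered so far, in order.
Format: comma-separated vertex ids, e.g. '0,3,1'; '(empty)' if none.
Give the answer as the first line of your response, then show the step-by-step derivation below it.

6,3,4,0

step 1: discover 6; path=6; order=6
step 2: discover 3; path=6>3; order=6,3
step 3: discover 4; path=6>3>4; order=6,3,4
step 4: discover 0; path=6>3>4>0; order=6,3,4,0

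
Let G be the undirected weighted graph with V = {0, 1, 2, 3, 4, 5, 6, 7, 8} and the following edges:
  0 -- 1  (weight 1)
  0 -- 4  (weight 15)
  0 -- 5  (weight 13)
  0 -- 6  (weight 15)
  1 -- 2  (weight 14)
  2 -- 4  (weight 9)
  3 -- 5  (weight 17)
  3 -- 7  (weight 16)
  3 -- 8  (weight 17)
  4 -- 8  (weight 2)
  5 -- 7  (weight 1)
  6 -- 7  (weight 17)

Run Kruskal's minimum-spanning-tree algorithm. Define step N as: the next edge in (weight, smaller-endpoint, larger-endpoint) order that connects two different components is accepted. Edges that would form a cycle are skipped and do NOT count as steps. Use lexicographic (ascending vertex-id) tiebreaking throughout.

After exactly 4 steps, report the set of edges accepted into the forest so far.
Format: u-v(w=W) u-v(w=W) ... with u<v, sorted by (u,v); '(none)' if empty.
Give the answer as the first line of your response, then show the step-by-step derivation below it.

0-1(w=1) 2-4(w=9) 4-8(w=2) 5-7(w=1)

step 1: add edge 0-1 (w=1); MST = {0-1(w=1)}
step 2: add edge 5-7 (w=1); MST = {0-1(w=1) 5-7(w=1)}
step 3: add edge 4-8 (w=2); MST = {0-1(w=1) 4-8(w=2) 5-7(w=1)}
step 4: add edge 2-4 (w=9); MST = {0-1(w=1) 2-4(w=9) 4-8(w=2) 5-7(w=1)}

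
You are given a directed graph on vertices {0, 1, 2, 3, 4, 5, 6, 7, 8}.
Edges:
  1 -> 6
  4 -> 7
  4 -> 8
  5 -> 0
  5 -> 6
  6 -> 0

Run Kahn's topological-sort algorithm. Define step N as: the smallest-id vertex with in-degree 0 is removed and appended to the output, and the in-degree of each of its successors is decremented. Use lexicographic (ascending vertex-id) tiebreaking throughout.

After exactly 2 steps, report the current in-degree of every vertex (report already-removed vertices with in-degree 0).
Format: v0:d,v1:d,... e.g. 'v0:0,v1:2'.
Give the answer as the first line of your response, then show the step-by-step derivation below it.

v0:2,v1:0,v2:0,v3:0,v4:0,v5:0,v6:1,v7:1,v8:1

step 1: output 1; order=[1]; indeg=(2,0,0,0,0,0,1,1,1)
step 2: output 2; order=[1,2]; indeg=(2,0,0,0,0,0,1,1,1)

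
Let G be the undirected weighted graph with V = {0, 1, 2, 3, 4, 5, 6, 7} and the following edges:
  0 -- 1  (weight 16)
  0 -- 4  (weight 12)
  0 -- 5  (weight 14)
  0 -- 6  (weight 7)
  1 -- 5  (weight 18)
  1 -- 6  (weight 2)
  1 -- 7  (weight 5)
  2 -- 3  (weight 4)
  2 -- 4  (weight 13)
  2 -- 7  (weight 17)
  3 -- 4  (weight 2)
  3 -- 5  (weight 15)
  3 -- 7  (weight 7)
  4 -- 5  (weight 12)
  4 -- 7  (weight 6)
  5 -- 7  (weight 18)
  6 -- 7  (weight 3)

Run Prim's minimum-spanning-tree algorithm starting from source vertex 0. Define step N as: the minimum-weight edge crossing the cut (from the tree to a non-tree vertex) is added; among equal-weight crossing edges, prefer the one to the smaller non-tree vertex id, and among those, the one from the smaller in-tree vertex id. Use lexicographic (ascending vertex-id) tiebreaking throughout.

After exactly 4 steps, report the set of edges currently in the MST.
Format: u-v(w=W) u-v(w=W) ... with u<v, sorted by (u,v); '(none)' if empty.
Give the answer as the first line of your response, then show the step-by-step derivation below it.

0-6(w=7) 1-6(w=2) 4-7(w=6) 6-7(w=3)

step 1: add edge 0-6 (w=7); MST = {0-6(w=7)}
step 2: add edge 1-6 (w=2); MST = {0-6(w=7) 1-6(w=2)}
step 3: add edge 6-7 (w=3); MST = {0-6(w=7) 1-6(w=2) 6-7(w=3)}
step 4: add edge 4-7 (w=6); MST = {0-6(w=7) 1-6(w=2) 4-7(w=6) 6-7(w=3)}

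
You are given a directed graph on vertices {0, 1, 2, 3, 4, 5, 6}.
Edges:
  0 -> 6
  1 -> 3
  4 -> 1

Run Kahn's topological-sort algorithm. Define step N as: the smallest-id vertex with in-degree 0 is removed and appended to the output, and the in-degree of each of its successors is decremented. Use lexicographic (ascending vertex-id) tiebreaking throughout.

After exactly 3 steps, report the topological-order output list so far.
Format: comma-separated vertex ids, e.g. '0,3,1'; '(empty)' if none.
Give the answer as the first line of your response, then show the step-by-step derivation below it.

0,2,4

step 1: output 0; order=[0]; indeg=(0,1,0,1,0,0,0)
step 2: output 2; order=[0,2]; indeg=(0,1,0,1,0,0,0)
step 3: output 4; order=[0,2,4]; indeg=(0,0,0,1,0,0,0)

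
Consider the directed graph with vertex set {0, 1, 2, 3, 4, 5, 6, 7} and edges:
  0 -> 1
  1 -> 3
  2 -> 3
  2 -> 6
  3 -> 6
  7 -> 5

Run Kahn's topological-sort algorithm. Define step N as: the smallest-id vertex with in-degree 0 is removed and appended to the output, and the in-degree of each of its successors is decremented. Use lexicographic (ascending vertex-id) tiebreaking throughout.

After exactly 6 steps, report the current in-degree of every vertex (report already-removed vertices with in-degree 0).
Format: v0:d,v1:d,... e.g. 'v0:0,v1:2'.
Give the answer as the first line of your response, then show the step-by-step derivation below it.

v0:0,v1:0,v2:0,v3:0,v4:0,v5:1,v6:0,v7:0

step 1: output 0; order=[0]; indeg=(0,0,0,2,0,1,2,0)
step 2: output 1; order=[0,1]; indeg=(0,0,0,1,0,1,2,0)
step 3: output 2; order=[0,1,2]; indeg=(0,0,0,0,0,1,1,0)
step 4: output 3; order=[0,1,2,3]; indeg=(0,0,0,0,0,1,0,0)
step 5: output 4; order=[0,1,2,3,4]; indeg=(0,0,0,0,0,1,0,0)
step 6: output 6; order=[0,1,2,3,4,6]; indeg=(0,0,0,0,0,1,0,0)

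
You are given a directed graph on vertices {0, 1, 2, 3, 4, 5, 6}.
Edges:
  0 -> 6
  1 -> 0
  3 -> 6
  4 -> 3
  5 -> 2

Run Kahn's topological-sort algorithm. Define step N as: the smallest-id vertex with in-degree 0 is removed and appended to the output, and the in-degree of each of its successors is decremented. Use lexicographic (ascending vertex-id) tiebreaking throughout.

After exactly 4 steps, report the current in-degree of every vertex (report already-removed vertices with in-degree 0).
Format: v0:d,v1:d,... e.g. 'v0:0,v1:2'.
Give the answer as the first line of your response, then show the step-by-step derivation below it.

v0:0,v1:0,v2:1,v3:0,v4:0,v5:0,v6:0

step 1: output 1; order=[1]; indeg=(0,0,1,1,0,0,2)
step 2: output 0; order=[1,0]; indeg=(0,0,1,1,0,0,1)
step 3: output 4; order=[1,0,4]; indeg=(0,0,1,0,0,0,1)
step 4: output 3; order=[1,0,4,3]; indeg=(0,0,1,0,0,0,0)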